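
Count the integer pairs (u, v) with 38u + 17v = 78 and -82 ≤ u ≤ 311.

gcd(38, 17):
  38 = 2×17 + 4
  17 = 4×4 + 1
  4 = 4×1
so gcd(38, 17) = 1.
Back-substitute for Bézout coefficients:
  1 = 17 - 4×4
  ... = 38×(-4) + 17×(9)
Scale by 78: particular solution (-312, 702); reduce u mod 17: (11, -20).
General solution: u = 11 + 17t, v = -20 - 38t for integer t.
-82 ≤ 11 + 17t ≤ 311 gives t ∈ [-5, 17], which is 23 values.

23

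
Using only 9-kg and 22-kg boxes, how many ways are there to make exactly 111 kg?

1

Need nonnegative integers with 9j + 22k = 111.
gcd(9, 22) = 1, and 9·(5) + 22·(-2) = 1.
So (j₀, k₀) = (555, -222); general j = 555 + 22t, k = -222 - 9t.
j ≥ 0 ⇒ t ≥ -25; k ≥ 0 ⇒ t ≤ -25. That's 1 value of t.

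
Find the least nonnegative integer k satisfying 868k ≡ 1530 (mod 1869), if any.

no solution

gcd(1869, 868) = 7  (1869 = 2·868 + 133, 868 = 6·133 + 70, 133 = 1·70 + 63, 70 = 1·63 + 7, 63 = 9·7).
7 does not divide 1530, so the congruence has no solution.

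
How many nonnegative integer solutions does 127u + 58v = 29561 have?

gcd(127, 58) = 1.
By Bézout, 127×(-21) + 58×(46) = 1.
One solution: (51, 398).
General: u = 51 + 58t, v = 398 - 127t.
u ≥ 0 ⇒ t ≥ 0; v ≥ 0 ⇒ t ≤ 3. So t ∈ [0, 3]: 4 solutions.

4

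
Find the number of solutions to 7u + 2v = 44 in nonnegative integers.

4

gcd(7, 2) = 1.
By Bézout, 7·(1) + 2·(-3) = 1.
One solution: (0, 22).
General: u = 0 + 2t, v = 22 - 7t.
u ≥ 0 ⇒ t ≥ 0; v ≥ 0 ⇒ t ≤ 3. So t ∈ [0, 3]: 4 solutions.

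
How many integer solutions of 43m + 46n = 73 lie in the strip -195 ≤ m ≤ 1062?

gcd(46, 43) = 1.
By Bézout, 43·(15) + 46·(-14) = 1.
Particular solution: (37, -33).
General solution: m = 37 + 46t, n = -33 - 43t for integer t.
-195 ≤ 37 + 46t ≤ 1062 gives t ∈ [-5, 22], which is 28 values.

28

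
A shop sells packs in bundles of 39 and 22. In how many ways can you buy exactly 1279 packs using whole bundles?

1

Need nonnegative integers with 39j + 22k = 1279.
gcd(39, 22) = 1, and 39·(-9) + 22·(16) = 1.
So (j₀, k₀) = (-11511, 20464); general j = -11511 + 22t, k = 20464 - 39t.
j ≥ 0 ⇒ t ≥ 524; k ≥ 0 ⇒ t ≤ 524. That's 1 value of t.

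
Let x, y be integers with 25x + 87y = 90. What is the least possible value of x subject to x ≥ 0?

gcd(87, 25) = 1.
1 divides 90, so solutions exist.
By Bézout, 25·(7) + 87·(-2) = 1.
Scale by 90/1 = 90: (x₀, y₀) = (630, -180).
General solution: x = 630 + 87t, y = -180 - 25t for integer t.
x ≥ 0: smallest is 630 mod 87 = 21 (at t = -7), with y = -5.

21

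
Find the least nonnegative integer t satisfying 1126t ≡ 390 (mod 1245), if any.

gcd(1245, 1126):
  1245 = 1·1126 + 119
  1126 = 9·119 + 55
  119 = 2·55 + 9
  55 = 6·9 + 1
  9 = 9·1
so gcd(1245, 1126) = 1.
1 divides 390, so solutions exist.
Back-substitute for Bézout coefficients:
  1 = 55 - 6·9
  ... = 1126·(136) + 1245·(-123)
So 1126·(136) ≡ 1 (mod 1245); multiply by 390: t ≡ 53040 (mod 1245).
Smallest nonnegative: t = 53040 mod 1245 = 750.

750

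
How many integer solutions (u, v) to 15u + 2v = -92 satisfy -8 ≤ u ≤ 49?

29

gcd(15, 2) = 1.
By Bézout, 15*(1) + 2*(-7) = 1.
Particular solution: (0, -46).
General solution: u = 0 + 2t, v = -46 - 15t for integer t.
-8 ≤ 0 + 2t ≤ 49 gives t ∈ [-4, 24], which is 29 values.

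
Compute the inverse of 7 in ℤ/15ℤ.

gcd(15, 7) = 1  (15 = 2·7 + 1, 7 = 7·1).
Back-substituting, 7·(-2) + 15·(1) = 1.
So 7·-2 ≡ 1 (mod 15), and -2 mod 15 = 13.

13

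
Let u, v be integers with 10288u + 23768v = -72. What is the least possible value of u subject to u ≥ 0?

2770

gcd(23768, 10288) = 8.
8 divides -72, so solutions exist.
By Bézout, 10288·(-968) + 23768·(419) = 8.
Scale by -72/8 = -9: (u₀, v₀) = (8712, -3771).
General solution: u = 8712 + 2971t, v = -3771 - 1286t for integer t.
u ≥ 0: smallest is 8712 mod 2971 = 2770 (at t = -2), with v = -1199.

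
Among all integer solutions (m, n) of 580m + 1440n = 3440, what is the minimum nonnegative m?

68

gcd(1440, 580) = 20.
20 divides 3440, so solutions exist.
By Bézout, 580*(5) + 1440*(-2) = 20.
Scale by 3440/20 = 172: (m₀, n₀) = (860, -344).
General solution: m = 860 + 72t, n = -344 - 29t for integer t.
m ≥ 0: smallest is 860 mod 72 = 68 (at t = -11), with n = -25.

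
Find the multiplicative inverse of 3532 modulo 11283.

1396

gcd(11283, 3532) = 1  (11283 = 3×3532 + 687, 3532 = 5×687 + 97, 687 = 7×97 + 8, 97 = 12×8 + 1, 8 = 8×1).
Back-substituting, 3532×(1396) + 11283×(-437) = 1.
So 3532×1396 ≡ 1 (mod 11283), and 1396 mod 11283 = 1396.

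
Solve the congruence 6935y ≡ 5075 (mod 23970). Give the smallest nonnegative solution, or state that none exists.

gcd(23970, 6935) = 5.
5 divides 5075, so solutions exist.
By Bézout, 6935·(-515) + 23970·(149) = 5.
So 6935·(-515) ≡ 5 (mod 23970); multiply by 1015: y ≡ -522725 (mod 4794).
Smallest nonnegative: y = -522725 mod 4794 = 4615.

4615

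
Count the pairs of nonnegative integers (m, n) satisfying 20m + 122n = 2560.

3

gcd(122, 20) = 2  (122 = 6×20 + 2, 20 = 10×2).
Back-substituting, 20×(-6) + 122×(1) = 2.
Scale by 1280: one solution is (-7680, 1280). Reduce m mod 61: (6, 20).
General: m = 6 + 61t, n = 20 - 10t.
m ≥ 0 ⇒ t ≥ 0; n ≥ 0 ⇒ t ≤ 2. So t ∈ [0, 2]: 3 solutions.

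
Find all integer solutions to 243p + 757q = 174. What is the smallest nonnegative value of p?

gcd(757, 243):
  757 = 3·243 + 28
  243 = 8·28 + 19
  28 = 1·19 + 9
  19 = 2·9 + 1
  9 = 9·1
so gcd(757, 243) = 1.
1 divides 174, so solutions exist.
Back-substitute for Bézout coefficients:
  1 = 19 - 2·9
  ... = 243·(81) + 757·(-26)
Scale by 174/1 = 174: (p₀, q₀) = (14094, -4524).
General solution: p = 14094 + 757t, q = -4524 - 243t for integer t.
p ≥ 0: smallest is 14094 mod 757 = 468 (at t = -18), with q = -150.

468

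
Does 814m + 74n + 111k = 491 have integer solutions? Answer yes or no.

no

gcd(814, 74):
  814 = 11×74
so gcd(814, 74) = 74.
gcd(74, 111) = 37.
37 does not divide 491 (remainder 10), so no integer solutions.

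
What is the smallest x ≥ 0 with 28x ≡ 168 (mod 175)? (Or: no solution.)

6

gcd(175, 28) = 7  (175 = 6*28 + 7, 28 = 4*7).
7 divides 168, so solutions exist.
Back-substituting, 28*(-6) + 175*(1) = 7.
So 28*(-6) ≡ 7 (mod 175); multiply by 24: x ≡ -144 (mod 25).
Smallest nonnegative: x = -144 mod 25 = 6.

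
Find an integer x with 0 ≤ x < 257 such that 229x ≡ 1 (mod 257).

156

gcd(257, 229) = 1  (257 = 1·229 + 28, 229 = 8·28 + 5, 28 = 5·5 + 3, 5 = 1·3 + 2, 3 = 1·2 + 1, 2 = 2·1).
Back-substituting, 229·(-101) + 257·(90) = 1.
So 229·-101 ≡ 1 (mod 257), and -101 mod 257 = 156.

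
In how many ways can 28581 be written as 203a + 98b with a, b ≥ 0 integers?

10

gcd(203, 98):
  203 = 2×98 + 7
  98 = 14×7
so gcd(203, 98) = 7.
Back-substitute for Bézout coefficients:
  7 = 203 - 2×98
  ... = 203×(1) + 98×(-2)
Scale by 4083: one solution is (4083, -8166). Reduce a mod 14: (9, 273).
General: a = 9 + 14t, b = 273 - 29t.
a ≥ 0 ⇒ t ≥ 0; b ≥ 0 ⇒ t ≤ 9. So t ∈ [0, 9]: 10 solutions.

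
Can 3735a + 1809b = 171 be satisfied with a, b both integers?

gcd(3735, 1809) = 9  (3735 = 2×1809 + 117, 1809 = 15×117 + 54, 117 = 2×54 + 9, 54 = 6×9).
9 divides 171, so integer solutions exist.

yes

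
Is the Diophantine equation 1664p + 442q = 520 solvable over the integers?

yes

gcd(1664, 442):
  1664 = 3*442 + 338
  442 = 1*338 + 104
  338 = 3*104 + 26
  104 = 4*26
so gcd(1664, 442) = 26.
26 divides 520, so integer solutions exist.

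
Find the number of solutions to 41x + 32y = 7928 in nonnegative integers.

gcd(41, 32) = 1  (41 = 1·32 + 9, 32 = 3·9 + 5, 9 = 1·5 + 4, 5 = 1·4 + 1, 4 = 4·1).
Back-substituting, 41·(-7) + 32·(9) = 1.
Scale by 7928: one solution is (-55496, 71352). Reduce x mod 32: (24, 217).
General: x = 24 + 32t, y = 217 - 41t.
x ≥ 0 ⇒ t ≥ 0; y ≥ 0 ⇒ t ≤ 5. So t ∈ [0, 5]: 6 solutions.

6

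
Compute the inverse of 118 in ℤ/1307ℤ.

gcd(1307, 118) = 1  (1307 = 11*118 + 9, 118 = 13*9 + 1, 9 = 9*1).
Back-substituting, 118*(144) + 1307*(-13) = 1.
So 118*144 ≡ 1 (mod 1307), and 144 mod 1307 = 144.

144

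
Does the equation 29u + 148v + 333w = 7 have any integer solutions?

gcd(148, 29) = 1.
gcd(1, 333) = 1.
1 divides 7, so integer solutions exist.

yes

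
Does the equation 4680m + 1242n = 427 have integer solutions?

no

gcd(4680, 1242):
  4680 = 3·1242 + 954
  1242 = 1·954 + 288
  954 = 3·288 + 90
  288 = 3·90 + 18
  90 = 5·18
so gcd(4680, 1242) = 18.
18 does not divide 427 (remainder 13), so no integer solutions.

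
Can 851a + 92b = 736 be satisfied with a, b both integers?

gcd(851, 92) = 23.
23 divides 736, so integer solutions exist.

yes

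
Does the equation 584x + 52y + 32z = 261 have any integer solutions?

gcd(584, 52):
  584 = 11×52 + 12
  52 = 4×12 + 4
  12 = 3×4
so gcd(584, 52) = 4.
gcd(4, 32) = 4.
4 does not divide 261 (remainder 1), so no integer solutions.

no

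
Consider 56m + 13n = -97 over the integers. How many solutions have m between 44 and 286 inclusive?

gcd(56, 13):
  56 = 4*13 + 4
  13 = 3*4 + 1
  4 = 4*1
so gcd(56, 13) = 1.
Back-substitute for Bézout coefficients:
  1 = 13 - 3*4
  ... = 56*(-3) + 13*(13)
Scale by -97: particular solution (291, -1261); reduce m mod 13: (5, -29).
General solution: m = 5 + 13t, n = -29 - 56t for integer t.
44 ≤ 5 + 13t ≤ 286 gives t ∈ [3, 21], which is 19 values.

19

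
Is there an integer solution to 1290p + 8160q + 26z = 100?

yes

gcd(8160, 1290) = 30  (8160 = 6·1290 + 420, 1290 = 3·420 + 30, 420 = 14·30).
gcd(30, 26) = 2.
2 divides 100, so integer solutions exist.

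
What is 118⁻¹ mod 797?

385

gcd(797, 118) = 1  (797 = 6*118 + 89, 118 = 1*89 + 29, 89 = 3*29 + 2, 29 = 14*2 + 1, 2 = 2*1).
Back-substituting, 118*(385) + 797*(-57) = 1.
So 118*385 ≡ 1 (mod 797), and 385 mod 797 = 385.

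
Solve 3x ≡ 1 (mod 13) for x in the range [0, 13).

gcd(13, 3) = 1  (13 = 4·3 + 1, 3 = 3·1).
Back-substituting, 3·(-4) + 13·(1) = 1.
So 3·-4 ≡ 1 (mod 13), and -4 mod 13 = 9.

9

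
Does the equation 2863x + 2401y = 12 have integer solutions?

no

gcd(2863, 2401) = 7  (2863 = 1×2401 + 462, 2401 = 5×462 + 91, 462 = 5×91 + 7, 91 = 13×7).
7 does not divide 12 (remainder 5), so no integer solutions.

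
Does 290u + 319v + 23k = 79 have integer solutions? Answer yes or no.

gcd(319, 290) = 29.
gcd(29, 23) = 1.
1 divides 79, so integer solutions exist.

yes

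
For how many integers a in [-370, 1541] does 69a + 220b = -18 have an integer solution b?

8

gcd(220, 69) = 1  (220 = 3*69 + 13, 69 = 5*13 + 4, 13 = 3*4 + 1, 4 = 4*1).
Back-substituting, 69*(-51) + 220*(16) = 1.
Scale by -18: particular solution (918, -288); reduce a mod 220: (38, -12).
General solution: a = 38 + 220t, b = -12 - 69t for integer t.
-370 ≤ 38 + 220t ≤ 1541 gives t ∈ [-1, 6], which is 8 values.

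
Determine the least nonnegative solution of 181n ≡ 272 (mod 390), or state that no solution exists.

gcd(390, 181):
  390 = 2×181 + 28
  181 = 6×28 + 13
  28 = 2×13 + 2
  13 = 6×2 + 1
  2 = 2×1
so gcd(390, 181) = 1.
1 divides 272, so solutions exist.
Back-substitute for Bézout coefficients:
  1 = 13 - 6×2
  ... = 181×(181) + 390×(-84)
So 181×(181) ≡ 1 (mod 390); multiply by 272: n ≡ 49232 (mod 390).
Smallest nonnegative: n = 49232 mod 390 = 92.

92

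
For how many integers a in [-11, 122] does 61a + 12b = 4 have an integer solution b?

11

gcd(61, 12):
  61 = 5*12 + 1
  12 = 12*1
so gcd(61, 12) = 1.
Back-substitute for Bézout coefficients:
  1 = 61 - 5*12
  ... = 61*(1) + 12*(-5)
Scale by 4: particular solution (4, -20); reduce a mod 12: (4, -20).
General solution: a = 4 + 12t, b = -20 - 61t for integer t.
-11 ≤ 4 + 12t ≤ 122 gives t ∈ [-1, 9], which is 11 values.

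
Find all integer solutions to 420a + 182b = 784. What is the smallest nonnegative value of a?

1

gcd(420, 182) = 14.
14 divides 784, so solutions exist.
By Bézout, 420·(-3) + 182·(7) = 14.
Scale by 784/14 = 56: (a₀, b₀) = (-168, 392).
General solution: a = -168 + 13t, b = 392 - 30t for integer t.
a ≥ 0: smallest is -168 mod 13 = 1 (at t = 13), with b = 2.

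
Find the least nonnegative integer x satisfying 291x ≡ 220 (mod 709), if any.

298

gcd(709, 291):
  709 = 2*291 + 127
  291 = 2*127 + 37
  127 = 3*37 + 16
  37 = 2*16 + 5
  16 = 3*5 + 1
  5 = 5*1
so gcd(709, 291) = 1.
1 divides 220, so solutions exist.
Back-substitute for Bézout coefficients:
  1 = 16 - 3*5
  ... = 291*(-134) + 709*(55)
So 291*(-134) ≡ 1 (mod 709); multiply by 220: x ≡ -29480 (mod 709).
Smallest nonnegative: x = -29480 mod 709 = 298.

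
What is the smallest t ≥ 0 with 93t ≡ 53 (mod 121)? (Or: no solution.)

gcd(121, 93) = 1  (121 = 1*93 + 28, 93 = 3*28 + 9, 28 = 3*9 + 1, 9 = 9*1).
1 divides 53, so solutions exist.
Back-substituting, 93*(-13) + 121*(10) = 1.
So 93*(-13) ≡ 1 (mod 121); multiply by 53: t ≡ -689 (mod 121).
Smallest nonnegative: t = -689 mod 121 = 37.

37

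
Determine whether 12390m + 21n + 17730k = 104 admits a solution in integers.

no

gcd(12390, 21):
  12390 = 590×21
so gcd(12390, 21) = 21.
gcd(21, 17730) = 3.
3 does not divide 104 (remainder 2), so no integer solutions.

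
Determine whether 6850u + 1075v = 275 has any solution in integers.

gcd(6850, 1075) = 25  (6850 = 6·1075 + 400, 1075 = 2·400 + 275, 400 = 1·275 + 125, 275 = 2·125 + 25, 125 = 5·25).
25 divides 275, so integer solutions exist.

yes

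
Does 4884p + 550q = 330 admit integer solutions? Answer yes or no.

yes

gcd(4884, 550) = 22  (4884 = 8*550 + 484, 550 = 1*484 + 66, 484 = 7*66 + 22, 66 = 3*22).
22 divides 330, so integer solutions exist.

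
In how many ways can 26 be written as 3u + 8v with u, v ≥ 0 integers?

gcd(8, 3) = 1.
By Bézout, 3×(3) + 8×(-1) = 1.
One solution: (6, 1).
General: u = 6 + 8t, v = 1 - 3t.
u ≥ 0 ⇒ t ≥ 0; v ≥ 0 ⇒ t ≤ 0. So t ∈ [0, 0]: 1 solution.

1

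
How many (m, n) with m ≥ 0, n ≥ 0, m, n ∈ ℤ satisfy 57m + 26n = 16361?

11

gcd(57, 26) = 1.
By Bézout, 57·(-5) + 26·(11) = 1.
One solution: (17, 592).
General: m = 17 + 26t, n = 592 - 57t.
m ≥ 0 ⇒ t ≥ 0; n ≥ 0 ⇒ t ≤ 10. So t ∈ [0, 10]: 11 solutions.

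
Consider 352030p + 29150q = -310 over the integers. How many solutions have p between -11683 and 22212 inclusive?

gcd(352030, 29150):
  352030 = 12·29150 + 2230
  29150 = 13·2230 + 160
  2230 = 13·160 + 150
  160 = 1·150 + 10
  150 = 15·10
so gcd(352030, 29150) = 10.
Back-substitute for Bézout coefficients:
  10 = 160 - 1·150
  ... = 352030·(-183) + 29150·(2210)
Scale by -31: particular solution (5673, -68510); reduce p mod 2915: (2758, -33307).
General solution: p = 2758 + 2915t, q = -33307 - 35203t for integer t.
-11683 ≤ 2758 + 2915t ≤ 22212 gives t ∈ [-4, 6], which is 11 values.

11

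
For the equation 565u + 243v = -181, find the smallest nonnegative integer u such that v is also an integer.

gcd(565, 243) = 1.
1 divides -181, so solutions exist.
By Bézout, 565*(40) + 243*(-93) = 1.
Scale by -181/1 = -181: (u₀, v₀) = (-7240, 16833).
General solution: u = -7240 + 243t, v = 16833 - 565t for integer t.
u ≥ 0: smallest is -7240 mod 243 = 50 (at t = 30), with v = -117.

50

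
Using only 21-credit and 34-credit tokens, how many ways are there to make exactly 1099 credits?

Need nonnegative integers with 21j + 34k = 1099.
gcd(21, 34) = 1, and 21·(13) + 34·(-8) = 1.
So (j₀, k₀) = (14287, -8792); general j = 14287 + 34t, k = -8792 - 21t.
j ≥ 0 ⇒ t ≥ -420; k ≥ 0 ⇒ t ≤ -419. That's 2 values of t.

2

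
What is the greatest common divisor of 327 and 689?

gcd(689, 327) = 1  (689 = 2×327 + 35, 327 = 9×35 + 12, 35 = 2×12 + 11, 12 = 1×11 + 1, 11 = 11×1).

1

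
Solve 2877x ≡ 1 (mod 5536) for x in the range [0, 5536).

3733

gcd(5536, 2877):
  5536 = 1×2877 + 2659
  2877 = 1×2659 + 218
  2659 = 12×218 + 43
  218 = 5×43 + 3
  43 = 14×3 + 1
  3 = 3×1
so gcd(5536, 2877) = 1.
Back-substitute for Bézout coefficients:
  1 = 43 - 14×3
  ... = 2877×(-1803) + 5536×(937)
So 2877×-1803 ≡ 1 (mod 5536), and -1803 mod 5536 = 3733.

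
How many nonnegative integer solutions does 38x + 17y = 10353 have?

17

gcd(38, 17) = 1  (38 = 2·17 + 4, 17 = 4·4 + 1, 4 = 4·1).
Back-substituting, 38·(-4) + 17·(9) = 1.
Scale by 10353: one solution is (-41412, 93177). Reduce x mod 17: (0, 609).
General: x = 0 + 17t, y = 609 - 38t.
x ≥ 0 ⇒ t ≥ 0; y ≥ 0 ⇒ t ≤ 16. So t ∈ [0, 16]: 17 solutions.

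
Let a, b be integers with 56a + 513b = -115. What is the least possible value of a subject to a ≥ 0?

172

gcd(513, 56) = 1  (513 = 9·56 + 9, 56 = 6·9 + 2, 9 = 4·2 + 1, 2 = 2·1).
1 divides -115, so solutions exist.
Back-substituting, 56·(-229) + 513·(25) = 1.
Scale by -115/1 = -115: (a₀, b₀) = (26335, -2875).
General solution: a = 26335 + 513t, b = -2875 - 56t for integer t.
a ≥ 0: smallest is 26335 mod 513 = 172 (at t = -51), with b = -19.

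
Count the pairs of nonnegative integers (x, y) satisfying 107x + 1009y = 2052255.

gcd(1009, 107) = 1  (1009 = 9×107 + 46, 107 = 2×46 + 15, 46 = 3×15 + 1, 15 = 15×1).
Back-substituting, 107×(-66) + 1009×(7) = 1.
Scale by 2052255: one solution is (-135448830, 14365785). Reduce x mod 1009: (339, 1998).
General: x = 339 + 1009t, y = 1998 - 107t.
x ≥ 0 ⇒ t ≥ 0; y ≥ 0 ⇒ t ≤ 18. So t ∈ [0, 18]: 19 solutions.

19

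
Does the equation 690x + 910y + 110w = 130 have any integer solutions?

gcd(910, 690) = 10  (910 = 1*690 + 220, 690 = 3*220 + 30, 220 = 7*30 + 10, 30 = 3*10).
gcd(10, 110) = 10.
10 divides 130, so integer solutions exist.

yes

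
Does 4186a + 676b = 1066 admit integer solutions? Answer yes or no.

gcd(4186, 676):
  4186 = 6·676 + 130
  676 = 5·130 + 26
  130 = 5·26
so gcd(4186, 676) = 26.
26 divides 1066, so integer solutions exist.

yes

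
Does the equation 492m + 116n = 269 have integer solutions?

no

gcd(492, 116) = 4.
4 does not divide 269 (remainder 1), so no integer solutions.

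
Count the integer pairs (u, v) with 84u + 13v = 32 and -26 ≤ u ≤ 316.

gcd(84, 13) = 1  (84 = 6·13 + 6, 13 = 2·6 + 1, 6 = 6·1).
Back-substituting, 84·(-2) + 13·(13) = 1.
Scale by 32: particular solution (-64, 416); reduce u mod 13: (1, -4).
General solution: u = 1 + 13t, v = -4 - 84t for integer t.
-26 ≤ 1 + 13t ≤ 316 gives t ∈ [-2, 24], which is 27 values.

27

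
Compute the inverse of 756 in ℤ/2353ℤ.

gcd(2353, 756) = 1.
By Bézout, 756·(-526) + 2353·(169) = 1.
So 756·-526 ≡ 1 (mod 2353), and -526 mod 2353 = 1827.

1827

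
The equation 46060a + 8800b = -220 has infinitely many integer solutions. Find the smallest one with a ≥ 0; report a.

363

gcd(46060, 8800):
  46060 = 5*8800 + 2060
  8800 = 4*2060 + 560
  2060 = 3*560 + 380
  560 = 1*380 + 180
  380 = 2*180 + 20
  180 = 9*20
so gcd(46060, 8800) = 20.
20 divides -220, so solutions exist.
Back-substitute for Bézout coefficients:
  20 = 380 - 2*180
  ... = 46060*(47) + 8800*(-246)
Scale by -220/20 = -11: (a₀, b₀) = (-517, 2706).
General solution: a = -517 + 440t, b = 2706 - 2303t for integer t.
a ≥ 0: smallest is -517 mod 440 = 363 (at t = 2), with b = -1900.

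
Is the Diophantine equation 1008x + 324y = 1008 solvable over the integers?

gcd(1008, 324):
  1008 = 3×324 + 36
  324 = 9×36
so gcd(1008, 324) = 36.
36 divides 1008, so integer solutions exist.

yes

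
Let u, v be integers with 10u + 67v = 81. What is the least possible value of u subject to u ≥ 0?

gcd(67, 10):
  67 = 6·10 + 7
  10 = 1·7 + 3
  7 = 2·3 + 1
  3 = 3·1
so gcd(67, 10) = 1.
1 divides 81, so solutions exist.
Back-substitute for Bézout coefficients:
  1 = 7 - 2·3
  ... = 10·(-20) + 67·(3)
Scale by 81/1 = 81: (u₀, v₀) = (-1620, 243).
General solution: u = -1620 + 67t, v = 243 - 10t for integer t.
u ≥ 0: smallest is -1620 mod 67 = 55 (at t = 25), with v = -7.

55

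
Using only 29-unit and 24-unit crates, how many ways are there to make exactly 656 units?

1

Need nonnegative integers with 29j + 24k = 656.
gcd(29, 24) = 1, and 29·(5) + 24·(-6) = 1.
So (j₀, k₀) = (3280, -3936); general j = 3280 + 24t, k = -3936 - 29t.
j ≥ 0 ⇒ t ≥ -136; k ≥ 0 ⇒ t ≤ -136. That's 1 value of t.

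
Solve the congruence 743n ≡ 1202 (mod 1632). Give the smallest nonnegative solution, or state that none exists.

gcd(1632, 743) = 1  (1632 = 2×743 + 146, 743 = 5×146 + 13, 146 = 11×13 + 3, 13 = 4×3 + 1, 3 = 3×1).
1 divides 1202, so solutions exist.
Back-substituting, 743×(503) + 1632×(-229) = 1.
So 743×(503) ≡ 1 (mod 1632); multiply by 1202: n ≡ 604606 (mod 1632).
Smallest nonnegative: n = 604606 mod 1632 = 766.

766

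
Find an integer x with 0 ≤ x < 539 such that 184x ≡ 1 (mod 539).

249

gcd(539, 184) = 1  (539 = 2×184 + 171, 184 = 1×171 + 13, 171 = 13×13 + 2, 13 = 6×2 + 1, 2 = 2×1).
Back-substituting, 184×(249) + 539×(-85) = 1.
So 184×249 ≡ 1 (mod 539), and 249 mod 539 = 249.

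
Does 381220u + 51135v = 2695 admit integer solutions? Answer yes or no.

yes

gcd(381220, 51135) = 35  (381220 = 7*51135 + 23275, 51135 = 2*23275 + 4585, 23275 = 5*4585 + 350, 4585 = 13*350 + 35, 350 = 10*35).
35 divides 2695, so integer solutions exist.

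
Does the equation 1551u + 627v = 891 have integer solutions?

gcd(1551, 627) = 33.
33 divides 891, so integer solutions exist.

yes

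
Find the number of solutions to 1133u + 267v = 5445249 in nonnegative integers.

gcd(1133, 267) = 1.
By Bézout, 1133×(-115) + 267×(488) = 1.
One solution: (9, 20356).
General: u = 9 + 267t, v = 20356 - 1133t.
u ≥ 0 ⇒ t ≥ 0; v ≥ 0 ⇒ t ≤ 17. So t ∈ [0, 17]: 18 solutions.

18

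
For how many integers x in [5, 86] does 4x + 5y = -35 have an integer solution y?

17

gcd(5, 4) = 1.
By Bézout, 4·(-1) + 5·(1) = 1.
Particular solution: (0, -7).
General solution: x = 0 + 5t, y = -7 - 4t for integer t.
5 ≤ 0 + 5t ≤ 86 gives t ∈ [1, 17], which is 17 values.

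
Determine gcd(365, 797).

1

gcd(797, 365) = 1  (797 = 2·365 + 67, 365 = 5·67 + 30, 67 = 2·30 + 7, 30 = 4·7 + 2, 7 = 3·2 + 1, 2 = 2·1).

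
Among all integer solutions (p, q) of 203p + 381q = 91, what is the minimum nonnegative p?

gcd(381, 203):
  381 = 1*203 + 178
  203 = 1*178 + 25
  178 = 7*25 + 3
  25 = 8*3 + 1
  3 = 3*1
so gcd(381, 203) = 1.
1 divides 91, so solutions exist.
Back-substitute for Bézout coefficients:
  1 = 25 - 8*3
  ... = 203*(122) + 381*(-65)
Scale by 91/1 = 91: (p₀, q₀) = (11102, -5915).
General solution: p = 11102 + 381t, q = -5915 - 203t for integer t.
p ≥ 0: smallest is 11102 mod 381 = 53 (at t = -29), with q = -28.

53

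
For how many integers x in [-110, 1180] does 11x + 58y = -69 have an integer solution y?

22

gcd(58, 11) = 1.
By Bézout, 11·(-21) + 58·(4) = 1.
Particular solution: (57, -12).
General solution: x = 57 + 58t, y = -12 - 11t for integer t.
-110 ≤ 57 + 58t ≤ 1180 gives t ∈ [-2, 19], which is 22 values.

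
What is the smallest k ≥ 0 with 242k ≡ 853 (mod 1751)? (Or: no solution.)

gcd(1751, 242) = 1.
1 divides 853, so solutions exist.
By Bézout, 242·(-123) + 1751·(17) = 1.
So 242·(-123) ≡ 1 (mod 1751); multiply by 853: k ≡ -104919 (mod 1751).
Smallest nonnegative: k = -104919 mod 1751 = 141.

141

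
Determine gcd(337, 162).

gcd(337, 162):
  337 = 2·162 + 13
  162 = 12·13 + 6
  13 = 2·6 + 1
  6 = 6·1
so gcd(337, 162) = 1.

1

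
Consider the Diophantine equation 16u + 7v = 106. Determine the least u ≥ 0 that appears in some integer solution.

4

gcd(16, 7):
  16 = 2×7 + 2
  7 = 3×2 + 1
  2 = 2×1
so gcd(16, 7) = 1.
1 divides 106, so solutions exist.
Back-substitute for Bézout coefficients:
  1 = 7 - 3×2
  ... = 16×(-3) + 7×(7)
Scale by 106/1 = 106: (u₀, v₀) = (-318, 742).
General solution: u = -318 + 7t, v = 742 - 16t for integer t.
u ≥ 0: smallest is -318 mod 7 = 4 (at t = 46), with v = 6.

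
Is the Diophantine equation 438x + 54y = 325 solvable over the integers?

gcd(438, 54) = 6  (438 = 8*54 + 6, 54 = 9*6).
6 does not divide 325 (remainder 1), so no integer solutions.

no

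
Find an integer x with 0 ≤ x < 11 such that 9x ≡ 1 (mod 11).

5

gcd(11, 9) = 1.
By Bézout, 9·(5) + 11·(-4) = 1.
So 9·5 ≡ 1 (mod 11), and 5 mod 11 = 5.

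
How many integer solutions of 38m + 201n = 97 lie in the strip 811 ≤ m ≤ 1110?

2

gcd(201, 38):
  201 = 5×38 + 11
  38 = 3×11 + 5
  11 = 2×5 + 1
  5 = 5×1
so gcd(201, 38) = 1.
Back-substitute for Bézout coefficients:
  1 = 11 - 2×5
  ... = 38×(-37) + 201×(7)
Scale by 97: particular solution (-3589, 679); reduce m mod 201: (29, -5).
General solution: m = 29 + 201t, n = -5 - 38t for integer t.
811 ≤ 29 + 201t ≤ 1110 gives t ∈ [4, 5], which is 2 values.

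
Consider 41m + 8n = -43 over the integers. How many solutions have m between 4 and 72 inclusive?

9

gcd(41, 8) = 1  (41 = 5·8 + 1, 8 = 8·1).
Back-substituting, 41·(1) + 8·(-5) = 1.
Scale by -43: particular solution (-43, 215); reduce m mod 8: (5, -31).
General solution: m = 5 + 8t, n = -31 - 41t for integer t.
4 ≤ 5 + 8t ≤ 72 gives t ∈ [0, 8], which is 9 values.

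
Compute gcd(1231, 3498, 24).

1

gcd(3498, 1231) = 1.
gcd(1, 24) = 1.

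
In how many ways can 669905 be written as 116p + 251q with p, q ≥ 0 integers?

gcd(251, 116) = 1  (251 = 2×116 + 19, 116 = 6×19 + 2, 19 = 9×2 + 1, 2 = 2×1).
Back-substituting, 116×(-119) + 251×(55) = 1.
Scale by 669905: one solution is (-79718695, 36844775). Reduce p mod 251: (160, 2595).
General: p = 160 + 251t, q = 2595 - 116t.
p ≥ 0 ⇒ t ≥ 0; q ≥ 0 ⇒ t ≤ 22. So t ∈ [0, 22]: 23 solutions.

23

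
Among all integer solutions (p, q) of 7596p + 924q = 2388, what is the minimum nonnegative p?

57

gcd(7596, 924):
  7596 = 8·924 + 204
  924 = 4·204 + 108
  204 = 1·108 + 96
  108 = 1·96 + 12
  96 = 8·12
so gcd(7596, 924) = 12.
12 divides 2388, so solutions exist.
Back-substitute for Bézout coefficients:
  12 = 108 - 1·96
  ... = 7596·(-9) + 924·(74)
Scale by 2388/12 = 199: (p₀, q₀) = (-1791, 14726).
General solution: p = -1791 + 77t, q = 14726 - 633t for integer t.
p ≥ 0: smallest is -1791 mod 77 = 57 (at t = 24), with q = -466.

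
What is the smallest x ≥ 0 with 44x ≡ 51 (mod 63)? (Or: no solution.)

57

gcd(63, 44):
  63 = 1×44 + 19
  44 = 2×19 + 6
  19 = 3×6 + 1
  6 = 6×1
so gcd(63, 44) = 1.
1 divides 51, so solutions exist.
Back-substitute for Bézout coefficients:
  1 = 19 - 3×6
  ... = 44×(-10) + 63×(7)
So 44×(-10) ≡ 1 (mod 63); multiply by 51: x ≡ -510 (mod 63).
Smallest nonnegative: x = -510 mod 63 = 57.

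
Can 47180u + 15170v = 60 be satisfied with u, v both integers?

yes

gcd(47180, 15170) = 10  (47180 = 3×15170 + 1670, 15170 = 9×1670 + 140, 1670 = 11×140 + 130, 140 = 1×130 + 10, 130 = 13×10).
10 divides 60, so integer solutions exist.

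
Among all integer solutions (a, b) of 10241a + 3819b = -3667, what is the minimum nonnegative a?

gcd(10241, 3819) = 19.
19 divides -3667, so solutions exist.
By Bézout, 10241·(-22) + 3819·(59) = 19.
Scale by -3667/19 = -193: (a₀, b₀) = (4246, -11387).
General solution: a = 4246 + 201t, b = -11387 - 539t for integer t.
a ≥ 0: smallest is 4246 mod 201 = 25 (at t = -21), with b = -68.

25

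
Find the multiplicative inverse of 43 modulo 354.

247

gcd(354, 43):
  354 = 8*43 + 10
  43 = 4*10 + 3
  10 = 3*3 + 1
  3 = 3*1
so gcd(354, 43) = 1.
Back-substitute for Bézout coefficients:
  1 = 10 - 3*3
  ... = 43*(-107) + 354*(13)
So 43*-107 ≡ 1 (mod 354), and -107 mod 354 = 247.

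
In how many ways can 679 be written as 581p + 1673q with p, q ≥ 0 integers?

gcd(1673, 581) = 7.
By Bézout, 581×(72) + 1673×(-25) = 7.
One solution: (53, -18).
General: p = 53 + 239t, q = -18 - 83t.
p ≥ 0 ⇒ t ≥ 0; q ≥ 0 ⇒ t ≤ -1. So t ∈ [0, -1]: 0 solutions.

0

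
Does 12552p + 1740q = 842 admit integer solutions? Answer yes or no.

gcd(12552, 1740) = 12  (12552 = 7*1740 + 372, 1740 = 4*372 + 252, 372 = 1*252 + 120, 252 = 2*120 + 12, 120 = 10*12).
12 does not divide 842 (remainder 2), so no integer solutions.

no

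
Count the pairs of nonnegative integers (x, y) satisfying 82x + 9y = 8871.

gcd(82, 9):
  82 = 9·9 + 1
  9 = 9·1
so gcd(82, 9) = 1.
Back-substitute for Bézout coefficients:
  1 = 82 - 9·9
  ... = 82·(1) + 9·(-9)
Scale by 8871: one solution is (8871, -79839). Reduce x mod 9: (6, 931).
General: x = 6 + 9t, y = 931 - 82t.
x ≥ 0 ⇒ t ≥ 0; y ≥ 0 ⇒ t ≤ 11. So t ∈ [0, 11]: 12 solutions.

12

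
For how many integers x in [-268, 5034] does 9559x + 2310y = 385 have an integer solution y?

26

gcd(9559, 2310):
  9559 = 4*2310 + 319
  2310 = 7*319 + 77
  319 = 4*77 + 11
  77 = 7*11
so gcd(9559, 2310) = 11.
Back-substitute for Bézout coefficients:
  11 = 319 - 4*77
  ... = 9559*(29) + 2310*(-120)
Scale by 35: particular solution (1015, -4200); reduce x mod 210: (175, -724).
General solution: x = 175 + 210t, y = -724 - 869t for integer t.
-268 ≤ 175 + 210t ≤ 5034 gives t ∈ [-2, 23], which is 26 values.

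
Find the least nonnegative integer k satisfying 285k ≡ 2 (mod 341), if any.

207

gcd(341, 285) = 1.
1 divides 2, so solutions exist.
By Bézout, 285×(-67) + 341×(56) = 1.
So 285×(-67) ≡ 1 (mod 341); multiply by 2: k ≡ -134 (mod 341).
Smallest nonnegative: k = -134 mod 341 = 207.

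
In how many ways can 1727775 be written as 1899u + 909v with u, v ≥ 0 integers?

9

gcd(1899, 909) = 9  (1899 = 2×909 + 81, 909 = 11×81 + 18, 81 = 4×18 + 9, 18 = 2×9).
Back-substituting, 1899×(45) + 909×(-94) = 9.
Scale by 191975: one solution is (8638875, -18045650). Reduce u mod 101: (42, 1813).
General: u = 42 + 101t, v = 1813 - 211t.
u ≥ 0 ⇒ t ≥ 0; v ≥ 0 ⇒ t ≤ 8. So t ∈ [0, 8]: 9 solutions.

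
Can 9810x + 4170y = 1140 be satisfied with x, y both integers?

yes

gcd(9810, 4170) = 30.
30 divides 1140, so integer solutions exist.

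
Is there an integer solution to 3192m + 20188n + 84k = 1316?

yes

gcd(20188, 3192) = 28  (20188 = 6*3192 + 1036, 3192 = 3*1036 + 84, 1036 = 12*84 + 28, 84 = 3*28).
gcd(28, 84) = 28.
28 divides 1316, so integer solutions exist.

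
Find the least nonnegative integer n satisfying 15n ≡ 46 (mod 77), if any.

gcd(77, 15) = 1.
1 divides 46, so solutions exist.
By Bézout, 15·(36) + 77·(-7) = 1.
So 15·(36) ≡ 1 (mod 77); multiply by 46: n ≡ 1656 (mod 77).
Smallest nonnegative: n = 1656 mod 77 = 39.

39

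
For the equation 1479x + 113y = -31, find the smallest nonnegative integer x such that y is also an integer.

gcd(1479, 113) = 1.
1 divides -31, so solutions exist.
By Bézout, 1479*(34) + 113*(-445) = 1.
Scale by -31/1 = -31: (x₀, y₀) = (-1054, 13795).
General solution: x = -1054 + 113t, y = 13795 - 1479t for integer t.
x ≥ 0: smallest is -1054 mod 113 = 76 (at t = 10), with y = -995.

76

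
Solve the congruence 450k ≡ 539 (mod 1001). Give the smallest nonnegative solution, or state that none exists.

693

gcd(1001, 450):
  1001 = 2×450 + 101
  450 = 4×101 + 46
  101 = 2×46 + 9
  46 = 5×9 + 1
  9 = 9×1
so gcd(1001, 450) = 1.
1 divides 539, so solutions exist.
Back-substitute for Bézout coefficients:
  1 = 46 - 5×9
  ... = 450×(109) + 1001×(-49)
So 450×(109) ≡ 1 (mod 1001); multiply by 539: k ≡ 58751 (mod 1001).
Smallest nonnegative: k = 58751 mod 1001 = 693.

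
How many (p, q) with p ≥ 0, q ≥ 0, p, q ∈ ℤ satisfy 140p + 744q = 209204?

gcd(744, 140) = 4.
By Bézout, 140*(-85) + 744*(16) = 4.
One solution: (1, 281).
General: p = 1 + 186t, q = 281 - 35t.
p ≥ 0 ⇒ t ≥ 0; q ≥ 0 ⇒ t ≤ 8. So t ∈ [0, 8]: 9 solutions.

9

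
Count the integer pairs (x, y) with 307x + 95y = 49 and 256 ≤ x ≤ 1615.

gcd(307, 95):
  307 = 3*95 + 22
  95 = 4*22 + 7
  22 = 3*7 + 1
  7 = 7*1
so gcd(307, 95) = 1.
Back-substitute for Bézout coefficients:
  1 = 22 - 3*7
  ... = 307*(13) + 95*(-42)
Scale by 49: particular solution (637, -2058); reduce x mod 95: (67, -216).
General solution: x = 67 + 95t, y = -216 - 307t for integer t.
256 ≤ 67 + 95t ≤ 1615 gives t ∈ [2, 16], which is 15 values.

15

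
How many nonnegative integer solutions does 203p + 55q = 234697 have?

gcd(203, 55) = 1  (203 = 3*55 + 38, 55 = 1*38 + 17, 38 = 2*17 + 4, 17 = 4*4 + 1, 4 = 4*1).
Back-substituting, 203*(-13) + 55*(48) = 1.
Scale by 234697: one solution is (-3051061, 11265456). Reduce p mod 55: (9, 4234).
General: p = 9 + 55t, q = 4234 - 203t.
p ≥ 0 ⇒ t ≥ 0; q ≥ 0 ⇒ t ≤ 20. So t ∈ [0, 20]: 21 solutions.

21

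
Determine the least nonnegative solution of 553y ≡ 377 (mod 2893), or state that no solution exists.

gcd(2893, 553):
  2893 = 5*553 + 128
  553 = 4*128 + 41
  128 = 3*41 + 5
  41 = 8*5 + 1
  5 = 5*1
so gcd(2893, 553) = 1.
1 divides 377, so solutions exist.
Back-substitute for Bézout coefficients:
  1 = 41 - 8*5
  ... = 553*(565) + 2893*(-108)
So 553*(565) ≡ 1 (mod 2893); multiply by 377: y ≡ 213005 (mod 2893).
Smallest nonnegative: y = 213005 mod 2893 = 1816.

1816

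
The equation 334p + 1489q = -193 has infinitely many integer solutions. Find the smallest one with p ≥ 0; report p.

842

gcd(1489, 334) = 1  (1489 = 4*334 + 153, 334 = 2*153 + 28, 153 = 5*28 + 13, 28 = 2*13 + 2, 13 = 6*2 + 1, 2 = 2*1).
1 divides -193, so solutions exist.
Back-substituting, 334*(-691) + 1489*(155) = 1.
Scale by -193/1 = -193: (p₀, q₀) = (133363, -29915).
General solution: p = 133363 + 1489t, q = -29915 - 334t for integer t.
p ≥ 0: smallest is 133363 mod 1489 = 842 (at t = -89), with q = -189.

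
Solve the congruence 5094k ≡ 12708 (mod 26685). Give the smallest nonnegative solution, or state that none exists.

gcd(26685, 5094):
  26685 = 5×5094 + 1215
  5094 = 4×1215 + 234
  1215 = 5×234 + 45
  234 = 5×45 + 9
  45 = 5×9
so gcd(26685, 5094) = 9.
9 divides 12708, so solutions exist.
Back-substitute for Bézout coefficients:
  9 = 234 - 5×45
  ... = 5094×(571) + 26685×(-109)
So 5094×(571) ≡ 9 (mod 26685); multiply by 1412: k ≡ 806252 (mod 2965).
Smallest nonnegative: k = 806252 mod 2965 = 2737.

2737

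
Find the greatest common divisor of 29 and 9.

gcd(29, 9):
  29 = 3×9 + 2
  9 = 4×2 + 1
  2 = 2×1
so gcd(29, 9) = 1.

1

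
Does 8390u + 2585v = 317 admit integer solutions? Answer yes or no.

no

gcd(8390, 2585) = 5  (8390 = 3×2585 + 635, 2585 = 4×635 + 45, 635 = 14×45 + 5, 45 = 9×5).
5 does not divide 317 (remainder 2), so no integer solutions.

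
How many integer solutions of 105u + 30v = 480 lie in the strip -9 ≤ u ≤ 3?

6

gcd(105, 30) = 15  (105 = 3*30 + 15, 30 = 2*15).
Back-substituting, 105*(1) + 30*(-3) = 15.
Scale by 32: particular solution (32, -96); reduce u mod 2: (0, 16).
General solution: u = 0 + 2t, v = 16 - 7t for integer t.
-9 ≤ 0 + 2t ≤ 3 gives t ∈ [-4, 1], which is 6 values.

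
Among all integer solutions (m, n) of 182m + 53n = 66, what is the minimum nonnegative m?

19

gcd(182, 53):
  182 = 3×53 + 23
  53 = 2×23 + 7
  23 = 3×7 + 2
  7 = 3×2 + 1
  2 = 2×1
so gcd(182, 53) = 1.
1 divides 66, so solutions exist.
Back-substitute for Bézout coefficients:
  1 = 7 - 3×2
  ... = 182×(-23) + 53×(79)
Scale by 66/1 = 66: (m₀, n₀) = (-1518, 5214).
General solution: m = -1518 + 53t, n = 5214 - 182t for integer t.
m ≥ 0: smallest is -1518 mod 53 = 19 (at t = 29), with n = -64.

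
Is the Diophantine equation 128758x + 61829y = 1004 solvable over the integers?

no

gcd(128758, 61829) = 17  (128758 = 2*61829 + 5100, 61829 = 12*5100 + 629, 5100 = 8*629 + 68, 629 = 9*68 + 17, 68 = 4*17).
17 does not divide 1004 (remainder 1), so no integer solutions.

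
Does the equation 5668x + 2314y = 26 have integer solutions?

gcd(5668, 2314) = 26  (5668 = 2·2314 + 1040, 2314 = 2·1040 + 234, 1040 = 4·234 + 104, 234 = 2·104 + 26, 104 = 4·26).
26 divides 26, so integer solutions exist.

yes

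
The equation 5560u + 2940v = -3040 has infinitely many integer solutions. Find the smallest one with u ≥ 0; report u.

gcd(5560, 2940) = 20.
20 divides -3040, so solutions exist.
By Bézout, 5560×(-46) + 2940×(87) = 20.
Scale by -3040/20 = -152: (u₀, v₀) = (6992, -13224).
General solution: u = 6992 + 147t, v = -13224 - 278t for integer t.
u ≥ 0: smallest is 6992 mod 147 = 83 (at t = -47), with v = -158.

83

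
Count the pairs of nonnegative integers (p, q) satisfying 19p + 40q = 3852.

gcd(40, 19) = 1.
By Bézout, 19×(19) + 40×(-9) = 1.
One solution: (28, 83).
General: p = 28 + 40t, q = 83 - 19t.
p ≥ 0 ⇒ t ≥ 0; q ≥ 0 ⇒ t ≤ 4. So t ∈ [0, 4]: 5 solutions.

5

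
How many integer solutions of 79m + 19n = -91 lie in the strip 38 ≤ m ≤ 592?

29

gcd(79, 19) = 1.
By Bézout, 79×(-6) + 19×(25) = 1.
Particular solution: (14, -63).
General solution: m = 14 + 19t, n = -63 - 79t for integer t.
38 ≤ 14 + 19t ≤ 592 gives t ∈ [2, 30], which is 29 values.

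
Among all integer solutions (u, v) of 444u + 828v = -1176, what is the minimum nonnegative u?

16

gcd(828, 444):
  828 = 1*444 + 384
  444 = 1*384 + 60
  384 = 6*60 + 24
  60 = 2*24 + 12
  24 = 2*12
so gcd(828, 444) = 12.
12 divides -1176, so solutions exist.
Back-substitute for Bézout coefficients:
  12 = 60 - 2*24
  ... = 444*(28) + 828*(-15)
Scale by -1176/12 = -98: (u₀, v₀) = (-2744, 1470).
General solution: u = -2744 + 69t, v = 1470 - 37t for integer t.
u ≥ 0: smallest is -2744 mod 69 = 16 (at t = 40), with v = -10.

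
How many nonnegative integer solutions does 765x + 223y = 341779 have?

2

gcd(765, 223) = 1.
By Bézout, 765·(-72) + 223·(247) = 1.
One solution: (185, 898).
General: x = 185 + 223t, y = 898 - 765t.
x ≥ 0 ⇒ t ≥ 0; y ≥ 0 ⇒ t ≤ 1. So t ∈ [0, 1]: 2 solutions.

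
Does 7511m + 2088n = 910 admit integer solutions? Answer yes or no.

gcd(7511, 2088) = 29  (7511 = 3*2088 + 1247, 2088 = 1*1247 + 841, 1247 = 1*841 + 406, 841 = 2*406 + 29, 406 = 14*29).
29 does not divide 910 (remainder 11), so no integer solutions.

no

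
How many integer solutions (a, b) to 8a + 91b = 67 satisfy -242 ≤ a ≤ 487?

gcd(91, 8) = 1  (91 = 11×8 + 3, 8 = 2×3 + 2, 3 = 1×2 + 1, 2 = 2×1).
Back-substituting, 8×(-34) + 91×(3) = 1.
Scale by 67: particular solution (-2278, 201); reduce a mod 91: (88, -7).
General solution: a = 88 + 91t, b = -7 - 8t for integer t.
-242 ≤ 88 + 91t ≤ 487 gives t ∈ [-3, 4], which is 8 values.

8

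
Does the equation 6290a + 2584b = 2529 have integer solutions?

no

gcd(6290, 2584):
  6290 = 2*2584 + 1122
  2584 = 2*1122 + 340
  1122 = 3*340 + 102
  340 = 3*102 + 34
  102 = 3*34
so gcd(6290, 2584) = 34.
34 does not divide 2529 (remainder 13), so no integer solutions.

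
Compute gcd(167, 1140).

gcd(1140, 167):
  1140 = 6·167 + 138
  167 = 1·138 + 29
  138 = 4·29 + 22
  29 = 1·22 + 7
  22 = 3·7 + 1
  7 = 7·1
so gcd(1140, 167) = 1.

1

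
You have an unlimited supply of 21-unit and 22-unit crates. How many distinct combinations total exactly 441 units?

1

Need nonnegative integers with 21j + 22k = 441.
gcd(21, 22) = 1, and 21·(-1) + 22·(1) = 1.
So (j₀, k₀) = (-441, 441); general j = -441 + 22t, k = 441 - 21t.
j ≥ 0 ⇒ t ≥ 21; k ≥ 0 ⇒ t ≤ 21. That's 1 value of t.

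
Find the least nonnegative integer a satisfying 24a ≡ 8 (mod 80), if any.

7

gcd(80, 24):
  80 = 3*24 + 8
  24 = 3*8
so gcd(80, 24) = 8.
8 divides 8, so solutions exist.
Back-substitute for Bézout coefficients:
  8 = 80 - 3*24
  ... = 24*(-3) + 80*(1)
So 24*(-3) ≡ 8 (mod 80); multiply by 1: a ≡ -3 (mod 10).
Smallest nonnegative: a = -3 mod 10 = 7.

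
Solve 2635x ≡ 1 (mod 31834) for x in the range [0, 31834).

gcd(31834, 2635) = 1.
By Bézout, 2635×(-14727) + 31834×(1219) = 1.
So 2635×-14727 ≡ 1 (mod 31834), and -14727 mod 31834 = 17107.

17107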